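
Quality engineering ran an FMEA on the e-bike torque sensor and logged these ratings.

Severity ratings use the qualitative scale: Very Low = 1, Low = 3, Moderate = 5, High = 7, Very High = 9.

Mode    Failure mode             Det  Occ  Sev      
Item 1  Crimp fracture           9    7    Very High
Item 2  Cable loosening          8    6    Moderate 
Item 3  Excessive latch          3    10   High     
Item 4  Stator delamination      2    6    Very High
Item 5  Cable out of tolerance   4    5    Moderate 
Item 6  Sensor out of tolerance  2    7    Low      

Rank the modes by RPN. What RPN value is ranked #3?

210

RPN = Severity × Occurrence × Detection:
  Item 1: 9 × 7 × 9 = 567
  Item 2: 5 × 6 × 8 = 240
  Item 3: 7 × 10 × 3 = 210
  Item 4: 9 × 6 × 2 = 108
  Item 5: 5 × 5 × 4 = 100
  Item 6: 3 × 7 × 2 = 42
Sorted descending: 567, 240, 210, 108, 100, 42.
The third-highest RPN is 210 (Item 3).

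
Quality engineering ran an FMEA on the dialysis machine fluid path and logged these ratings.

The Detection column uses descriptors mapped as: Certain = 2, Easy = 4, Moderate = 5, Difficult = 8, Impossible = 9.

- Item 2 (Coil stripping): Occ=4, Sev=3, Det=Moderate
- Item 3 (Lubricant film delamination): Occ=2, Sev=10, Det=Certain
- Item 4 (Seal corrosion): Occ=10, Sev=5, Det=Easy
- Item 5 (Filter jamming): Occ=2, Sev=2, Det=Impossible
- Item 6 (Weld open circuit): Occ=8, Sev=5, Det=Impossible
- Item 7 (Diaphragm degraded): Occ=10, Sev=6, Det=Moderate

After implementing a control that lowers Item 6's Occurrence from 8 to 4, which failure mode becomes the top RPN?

RPN = Severity × Occurrence × Detection:
  Item 2: 3 × 4 × 5 = 60
  Item 3: 10 × 2 × 2 = 40
  Item 4: 5 × 10 × 4 = 200
  Item 5: 2 × 2 × 9 = 36
  Item 6: 5 × 8 × 9 = 360
  Item 7: 6 × 10 × 5 = 300
After action: Item 6 → 5 × 4 × 9 = 180.
Revised RPNs: Item 7=300, Item 4=200, Item 6=180, Item 2=60, Item 3=40, Item 5=36.
Highest is now Item 7 (300).

Item 7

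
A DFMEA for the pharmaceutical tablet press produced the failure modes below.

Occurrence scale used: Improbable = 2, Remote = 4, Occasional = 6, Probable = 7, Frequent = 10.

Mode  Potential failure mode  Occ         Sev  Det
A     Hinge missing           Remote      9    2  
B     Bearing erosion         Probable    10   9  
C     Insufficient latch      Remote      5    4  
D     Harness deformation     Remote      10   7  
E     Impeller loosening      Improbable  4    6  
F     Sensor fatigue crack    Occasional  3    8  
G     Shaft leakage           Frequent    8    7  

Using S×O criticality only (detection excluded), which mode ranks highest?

G

Criticality = Severity × Occurrence:
  A: 9 × 4 = 36
  B: 10 × 7 = 70
  C: 5 × 4 = 20
  D: 10 × 4 = 40
  E: 4 × 2 = 8
  F: 3 × 6 = 18
  G: 8 × 10 = 80
Highest criticality is 80 → G.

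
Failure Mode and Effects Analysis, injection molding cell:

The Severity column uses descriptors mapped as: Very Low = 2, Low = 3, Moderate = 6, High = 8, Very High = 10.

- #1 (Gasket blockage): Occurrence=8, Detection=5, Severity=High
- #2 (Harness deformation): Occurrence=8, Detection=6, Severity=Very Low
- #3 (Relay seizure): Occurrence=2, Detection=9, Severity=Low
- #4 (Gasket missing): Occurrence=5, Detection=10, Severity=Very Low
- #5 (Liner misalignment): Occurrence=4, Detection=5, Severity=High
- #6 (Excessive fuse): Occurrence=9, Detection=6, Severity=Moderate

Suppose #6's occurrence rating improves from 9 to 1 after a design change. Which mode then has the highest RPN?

#1

RPN = Severity × Occurrence × Detection:
  #1: 8 × 8 × 5 = 320
  #2: 2 × 8 × 6 = 96
  #3: 3 × 2 × 9 = 54
  #4: 2 × 5 × 10 = 100
  #5: 8 × 4 × 5 = 160
  #6: 6 × 9 × 6 = 324
After action: #6 → 6 × 1 × 6 = 36.
Revised RPNs: #1=320, #5=160, #4=100, #2=96, #3=54, #6=36.
Highest is now #1 (320).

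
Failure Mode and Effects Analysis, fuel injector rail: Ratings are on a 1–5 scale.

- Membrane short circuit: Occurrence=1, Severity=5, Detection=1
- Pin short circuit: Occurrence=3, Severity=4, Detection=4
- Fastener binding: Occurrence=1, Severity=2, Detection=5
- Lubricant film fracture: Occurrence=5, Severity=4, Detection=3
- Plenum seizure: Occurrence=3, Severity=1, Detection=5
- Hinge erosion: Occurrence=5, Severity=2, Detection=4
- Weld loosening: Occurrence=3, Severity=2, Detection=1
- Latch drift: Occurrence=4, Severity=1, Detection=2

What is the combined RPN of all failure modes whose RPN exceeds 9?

RPN = Severity × Occurrence × Detection:
  Membrane short circuit: 5 × 1 × 1 = 5
  Pin short circuit: 4 × 3 × 4 = 48
  Fastener binding: 2 × 1 × 5 = 10
  Lubricant film fracture: 4 × 5 × 3 = 60
  Plenum seizure: 1 × 3 × 5 = 15
  Hinge erosion: 2 × 5 × 4 = 40
  Weld loosening: 2 × 3 × 1 = 6
  Latch drift: 1 × 4 × 2 = 8
RPN > 9: Pin short circuit (48), Fastener binding (10), Lubricant film fracture (60), Plenum seizure (15), Hinge erosion (40).
Sum: 48 + 10 + 60 + 15 + 40 = 173.

173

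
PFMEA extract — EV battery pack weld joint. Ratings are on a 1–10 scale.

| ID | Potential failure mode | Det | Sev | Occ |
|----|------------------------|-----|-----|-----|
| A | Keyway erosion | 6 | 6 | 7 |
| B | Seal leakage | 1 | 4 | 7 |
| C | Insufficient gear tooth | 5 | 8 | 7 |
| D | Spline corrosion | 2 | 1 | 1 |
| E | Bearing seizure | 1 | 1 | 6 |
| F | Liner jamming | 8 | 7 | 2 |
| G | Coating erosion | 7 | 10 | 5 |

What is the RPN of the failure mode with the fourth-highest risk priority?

112

RPN = Severity × Occurrence × Detection:
  A: 6 × 7 × 6 = 252
  B: 4 × 7 × 1 = 28
  C: 8 × 7 × 5 = 280
  D: 1 × 1 × 2 = 2
  E: 1 × 6 × 1 = 6
  F: 7 × 2 × 8 = 112
  G: 10 × 5 × 7 = 350
Sorted descending: 350, 280, 252, 112, 28, 6, 2.
The fourth-highest RPN is 112 (F).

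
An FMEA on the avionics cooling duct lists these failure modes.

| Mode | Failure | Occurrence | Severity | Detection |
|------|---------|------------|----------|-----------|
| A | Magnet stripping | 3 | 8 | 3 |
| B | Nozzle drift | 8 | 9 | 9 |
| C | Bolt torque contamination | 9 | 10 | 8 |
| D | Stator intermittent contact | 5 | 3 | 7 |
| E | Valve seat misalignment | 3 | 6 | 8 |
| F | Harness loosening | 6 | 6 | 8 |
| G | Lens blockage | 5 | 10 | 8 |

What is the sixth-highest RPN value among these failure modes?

RPN = Severity × Occurrence × Detection:
  A: 8 × 3 × 3 = 72
  B: 9 × 8 × 9 = 648
  C: 10 × 9 × 8 = 720
  D: 3 × 5 × 7 = 105
  E: 6 × 3 × 8 = 144
  F: 6 × 6 × 8 = 288
  G: 10 × 5 × 8 = 400
Sorted descending: 720, 648, 400, 288, 144, 105, 72.
The sixth-highest RPN is 105 (D).

105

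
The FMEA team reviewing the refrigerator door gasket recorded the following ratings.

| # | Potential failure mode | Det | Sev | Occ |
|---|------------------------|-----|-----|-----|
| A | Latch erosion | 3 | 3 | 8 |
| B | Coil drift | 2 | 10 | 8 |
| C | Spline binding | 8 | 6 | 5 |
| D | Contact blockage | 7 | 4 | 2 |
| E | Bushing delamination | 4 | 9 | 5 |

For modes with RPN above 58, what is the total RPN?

652

RPN = Severity × Occurrence × Detection:
  A: 3 × 8 × 3 = 72
  B: 10 × 8 × 2 = 160
  C: 6 × 5 × 8 = 240
  D: 4 × 2 × 7 = 56
  E: 9 × 5 × 4 = 180
RPN > 58: A (72), B (160), C (240), E (180).
Sum: 72 + 160 + 240 + 180 = 652.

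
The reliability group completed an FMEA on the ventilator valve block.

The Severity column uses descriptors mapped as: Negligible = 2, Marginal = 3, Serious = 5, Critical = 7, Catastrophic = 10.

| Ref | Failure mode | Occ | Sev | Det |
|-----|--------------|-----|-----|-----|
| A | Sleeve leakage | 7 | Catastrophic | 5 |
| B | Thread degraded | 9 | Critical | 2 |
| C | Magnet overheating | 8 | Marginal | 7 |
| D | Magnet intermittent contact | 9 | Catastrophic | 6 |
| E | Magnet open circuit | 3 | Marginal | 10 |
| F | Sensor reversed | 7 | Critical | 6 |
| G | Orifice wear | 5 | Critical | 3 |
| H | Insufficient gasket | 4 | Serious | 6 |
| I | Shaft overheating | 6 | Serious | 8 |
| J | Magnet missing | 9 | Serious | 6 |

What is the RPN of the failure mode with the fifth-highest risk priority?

RPN = Severity × Occurrence × Detection:
  A: 10 × 7 × 5 = 350
  B: 7 × 9 × 2 = 126
  C: 3 × 8 × 7 = 168
  D: 10 × 9 × 6 = 540
  E: 3 × 3 × 10 = 90
  F: 7 × 7 × 6 = 294
  G: 7 × 5 × 3 = 105
  H: 5 × 4 × 6 = 120
  I: 5 × 6 × 8 = 240
  J: 5 × 9 × 6 = 270
Sorted descending: 540, 350, 294, 270, 240, 168, 126, 120, 105, 90.
The fifth-highest RPN is 240 (I).

240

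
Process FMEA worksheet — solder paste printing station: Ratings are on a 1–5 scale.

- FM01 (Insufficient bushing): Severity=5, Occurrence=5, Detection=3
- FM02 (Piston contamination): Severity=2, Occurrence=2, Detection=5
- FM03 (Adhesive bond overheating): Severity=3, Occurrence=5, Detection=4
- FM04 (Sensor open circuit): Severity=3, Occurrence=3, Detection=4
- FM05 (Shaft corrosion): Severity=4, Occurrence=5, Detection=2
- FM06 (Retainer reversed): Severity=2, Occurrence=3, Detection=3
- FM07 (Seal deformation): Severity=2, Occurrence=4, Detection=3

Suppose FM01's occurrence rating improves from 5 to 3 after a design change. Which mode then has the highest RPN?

FM03

RPN = Severity × Occurrence × Detection:
  FM01: 5 × 5 × 3 = 75
  FM02: 2 × 2 × 5 = 20
  FM03: 3 × 5 × 4 = 60
  FM04: 3 × 3 × 4 = 36
  FM05: 4 × 5 × 2 = 40
  FM06: 2 × 3 × 3 = 18
  FM07: 2 × 4 × 3 = 24
After action: FM01 → 5 × 3 × 3 = 45.
Revised RPNs: FM03=60, FM01=45, FM05=40, FM04=36, FM07=24, FM02=20, FM06=18.
Highest is now FM03 (60).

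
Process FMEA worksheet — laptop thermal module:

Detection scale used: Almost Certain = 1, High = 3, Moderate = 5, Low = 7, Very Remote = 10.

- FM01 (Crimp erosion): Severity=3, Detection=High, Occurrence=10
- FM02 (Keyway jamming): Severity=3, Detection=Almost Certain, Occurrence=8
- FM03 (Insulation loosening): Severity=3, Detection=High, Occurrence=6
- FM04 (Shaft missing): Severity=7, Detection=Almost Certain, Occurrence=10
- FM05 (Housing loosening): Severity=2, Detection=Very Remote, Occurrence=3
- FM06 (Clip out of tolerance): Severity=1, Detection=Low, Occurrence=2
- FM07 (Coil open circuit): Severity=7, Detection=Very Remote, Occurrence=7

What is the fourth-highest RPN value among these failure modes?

RPN = Severity × Occurrence × Detection:
  FM01: 3 × 10 × 3 = 90
  FM02: 3 × 8 × 1 = 24
  FM03: 3 × 6 × 3 = 54
  FM04: 7 × 10 × 1 = 70
  FM05: 2 × 3 × 10 = 60
  FM06: 1 × 2 × 7 = 14
  FM07: 7 × 7 × 10 = 490
Sorted descending: 490, 90, 70, 60, 54, 24, 14.
The fourth-highest RPN is 60 (FM05).

60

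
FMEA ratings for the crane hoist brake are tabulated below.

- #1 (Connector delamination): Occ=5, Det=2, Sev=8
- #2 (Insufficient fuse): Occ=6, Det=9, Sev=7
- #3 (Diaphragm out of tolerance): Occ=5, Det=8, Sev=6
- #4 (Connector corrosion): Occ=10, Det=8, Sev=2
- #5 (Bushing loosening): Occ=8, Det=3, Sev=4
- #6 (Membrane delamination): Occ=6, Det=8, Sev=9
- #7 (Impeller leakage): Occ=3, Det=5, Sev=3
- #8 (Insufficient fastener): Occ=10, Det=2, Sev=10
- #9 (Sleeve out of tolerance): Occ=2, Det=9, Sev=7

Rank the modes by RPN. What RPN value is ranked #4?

200

RPN = Severity × Occurrence × Detection:
  #1: 8 × 5 × 2 = 80
  #2: 7 × 6 × 9 = 378
  #3: 6 × 5 × 8 = 240
  #4: 2 × 10 × 8 = 160
  #5: 4 × 8 × 3 = 96
  #6: 9 × 6 × 8 = 432
  #7: 3 × 3 × 5 = 45
  #8: 10 × 10 × 2 = 200
  #9: 7 × 2 × 9 = 126
Sorted descending: 432, 378, 240, 200, 160, 126, 96, 80, 45.
The fourth-highest RPN is 200 (#8).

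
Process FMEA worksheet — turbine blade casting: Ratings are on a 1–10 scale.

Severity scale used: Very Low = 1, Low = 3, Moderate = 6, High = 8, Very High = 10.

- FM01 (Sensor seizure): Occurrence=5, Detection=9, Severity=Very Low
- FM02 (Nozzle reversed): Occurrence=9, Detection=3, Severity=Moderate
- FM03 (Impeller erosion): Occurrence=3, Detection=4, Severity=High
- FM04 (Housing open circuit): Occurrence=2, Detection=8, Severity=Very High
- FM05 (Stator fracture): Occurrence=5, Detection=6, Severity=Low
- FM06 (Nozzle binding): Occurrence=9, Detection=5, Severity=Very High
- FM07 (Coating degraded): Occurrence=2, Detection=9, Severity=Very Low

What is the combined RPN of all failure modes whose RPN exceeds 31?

1003

RPN = Severity × Occurrence × Detection:
  FM01: 1 × 5 × 9 = 45
  FM02: 6 × 9 × 3 = 162
  FM03: 8 × 3 × 4 = 96
  FM04: 10 × 2 × 8 = 160
  FM05: 3 × 5 × 6 = 90
  FM06: 10 × 9 × 5 = 450
  FM07: 1 × 2 × 9 = 18
RPN > 31: FM01 (45), FM02 (162), FM03 (96), FM04 (160), FM05 (90), FM06 (450).
Sum: 45 + 162 + 96 + 160 + 90 + 450 = 1003.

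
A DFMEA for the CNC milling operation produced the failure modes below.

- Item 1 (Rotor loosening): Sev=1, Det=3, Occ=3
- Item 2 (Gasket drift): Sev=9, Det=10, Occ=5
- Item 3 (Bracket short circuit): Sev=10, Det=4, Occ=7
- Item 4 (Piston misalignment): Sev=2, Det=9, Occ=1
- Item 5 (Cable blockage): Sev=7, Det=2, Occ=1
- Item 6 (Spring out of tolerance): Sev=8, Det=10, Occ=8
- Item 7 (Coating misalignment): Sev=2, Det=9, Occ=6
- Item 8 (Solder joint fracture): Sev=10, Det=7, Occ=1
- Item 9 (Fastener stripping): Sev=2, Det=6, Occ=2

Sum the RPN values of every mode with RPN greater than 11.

RPN = Severity × Occurrence × Detection:
  Item 1: 1 × 3 × 3 = 9
  Item 2: 9 × 5 × 10 = 450
  Item 3: 10 × 7 × 4 = 280
  Item 4: 2 × 1 × 9 = 18
  Item 5: 7 × 1 × 2 = 14
  Item 6: 8 × 8 × 10 = 640
  Item 7: 2 × 6 × 9 = 108
  Item 8: 10 × 1 × 7 = 70
  Item 9: 2 × 2 × 6 = 24
RPN > 11: Item 2 (450), Item 3 (280), Item 4 (18), Item 5 (14), Item 6 (640), Item 7 (108), Item 8 (70), Item 9 (24).
Sum: 450 + 280 + 18 + 14 + 640 + 108 + 70 + 24 = 1604.

1604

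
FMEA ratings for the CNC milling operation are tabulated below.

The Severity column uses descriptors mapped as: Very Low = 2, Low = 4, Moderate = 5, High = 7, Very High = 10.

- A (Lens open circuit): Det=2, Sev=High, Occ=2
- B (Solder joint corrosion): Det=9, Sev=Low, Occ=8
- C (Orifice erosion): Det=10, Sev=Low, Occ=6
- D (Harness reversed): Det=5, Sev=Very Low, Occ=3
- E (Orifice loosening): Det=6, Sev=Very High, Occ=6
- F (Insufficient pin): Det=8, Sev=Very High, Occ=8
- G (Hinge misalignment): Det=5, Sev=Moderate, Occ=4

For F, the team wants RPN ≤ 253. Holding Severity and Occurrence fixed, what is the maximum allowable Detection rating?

3

F: S=10, O=8, D=8 → current RPN = 640.
Fixed product = 80. Need 80 × D ≤ 253, so D ≤ 253/80 = 3.16.
Maximum integer Detection rating = 3 (gives RPN 240; D=4 would give 320 > 253).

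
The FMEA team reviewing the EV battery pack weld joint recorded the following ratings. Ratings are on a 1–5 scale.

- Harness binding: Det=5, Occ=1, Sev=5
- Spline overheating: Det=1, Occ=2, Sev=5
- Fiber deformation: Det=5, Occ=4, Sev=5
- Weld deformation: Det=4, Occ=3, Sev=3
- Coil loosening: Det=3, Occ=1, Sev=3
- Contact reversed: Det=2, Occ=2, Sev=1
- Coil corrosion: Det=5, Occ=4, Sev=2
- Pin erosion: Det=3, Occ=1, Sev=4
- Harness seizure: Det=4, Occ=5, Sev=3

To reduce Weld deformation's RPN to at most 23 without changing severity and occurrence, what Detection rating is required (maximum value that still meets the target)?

Weld deformation: S=3, O=3, D=4 → current RPN = 36.
Fixed product = 9. Need 9 × D ≤ 23, so D ≤ 23/9 = 2.56.
Maximum integer Detection rating = 2 (gives RPN 18; D=3 would give 27 > 23).

2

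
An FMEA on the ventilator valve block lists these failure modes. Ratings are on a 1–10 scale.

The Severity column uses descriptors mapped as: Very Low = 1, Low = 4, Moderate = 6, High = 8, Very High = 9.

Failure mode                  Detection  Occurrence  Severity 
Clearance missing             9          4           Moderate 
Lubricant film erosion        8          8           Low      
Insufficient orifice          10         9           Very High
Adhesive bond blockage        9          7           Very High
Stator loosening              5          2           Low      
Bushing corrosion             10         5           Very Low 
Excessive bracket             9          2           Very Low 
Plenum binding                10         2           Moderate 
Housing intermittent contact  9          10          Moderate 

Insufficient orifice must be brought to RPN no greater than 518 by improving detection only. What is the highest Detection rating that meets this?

Insufficient orifice: S=9, O=9, D=10 → current RPN = 810.
Fixed product = 81. Need 81 × D ≤ 518, so D ≤ 518/81 = 6.40.
Maximum integer Detection rating = 6 (gives RPN 486; D=7 would give 567 > 518).

6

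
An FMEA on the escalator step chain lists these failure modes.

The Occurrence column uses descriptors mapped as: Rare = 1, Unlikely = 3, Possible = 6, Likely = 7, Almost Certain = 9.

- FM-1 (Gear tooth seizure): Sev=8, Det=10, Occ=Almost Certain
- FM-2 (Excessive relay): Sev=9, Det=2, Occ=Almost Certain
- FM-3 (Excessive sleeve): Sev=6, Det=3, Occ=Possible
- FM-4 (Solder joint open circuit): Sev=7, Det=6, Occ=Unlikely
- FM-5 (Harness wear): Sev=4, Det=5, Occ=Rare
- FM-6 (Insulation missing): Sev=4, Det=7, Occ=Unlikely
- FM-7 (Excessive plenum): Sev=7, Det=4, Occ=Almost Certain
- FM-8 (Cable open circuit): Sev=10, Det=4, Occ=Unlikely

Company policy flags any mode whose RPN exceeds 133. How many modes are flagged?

3

RPN = Severity × Occurrence × Detection:
  FM-1: 8 × 9 × 10 = 720
  FM-2: 9 × 9 × 2 = 162
  FM-3: 6 × 6 × 3 = 108
  FM-4: 7 × 3 × 6 = 126
  FM-5: 4 × 1 × 5 = 20
  FM-6: 4 × 3 × 7 = 84
  FM-7: 7 × 9 × 4 = 252
  FM-8: 10 × 3 × 4 = 120
Modes with RPN > 133: FM-1 (720), FM-2 (162), FM-7 (252) → 3.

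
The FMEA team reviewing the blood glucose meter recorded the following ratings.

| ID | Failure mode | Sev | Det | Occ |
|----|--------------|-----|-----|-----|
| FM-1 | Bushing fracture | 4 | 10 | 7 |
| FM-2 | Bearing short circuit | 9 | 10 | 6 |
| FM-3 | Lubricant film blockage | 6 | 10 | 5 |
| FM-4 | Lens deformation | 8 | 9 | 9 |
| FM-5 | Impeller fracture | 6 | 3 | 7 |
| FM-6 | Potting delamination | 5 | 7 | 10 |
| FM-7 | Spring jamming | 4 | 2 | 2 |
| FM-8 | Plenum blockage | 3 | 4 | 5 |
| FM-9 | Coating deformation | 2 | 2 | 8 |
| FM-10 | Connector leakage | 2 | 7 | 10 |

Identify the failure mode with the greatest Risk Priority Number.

FM-4

RPN = Severity × Occurrence × Detection:
  FM-1: 4 × 7 × 10 = 280
  FM-2: 9 × 6 × 10 = 540
  FM-3: 6 × 5 × 10 = 300
  FM-4: 8 × 9 × 9 = 648
  FM-5: 6 × 7 × 3 = 126
  FM-6: 5 × 10 × 7 = 350
  FM-7: 4 × 2 × 2 = 16
  FM-8: 3 × 5 × 4 = 60
  FM-9: 2 × 8 × 2 = 32
  FM-10: 2 × 10 × 7 = 140
Highest RPN is 648 → FM-4.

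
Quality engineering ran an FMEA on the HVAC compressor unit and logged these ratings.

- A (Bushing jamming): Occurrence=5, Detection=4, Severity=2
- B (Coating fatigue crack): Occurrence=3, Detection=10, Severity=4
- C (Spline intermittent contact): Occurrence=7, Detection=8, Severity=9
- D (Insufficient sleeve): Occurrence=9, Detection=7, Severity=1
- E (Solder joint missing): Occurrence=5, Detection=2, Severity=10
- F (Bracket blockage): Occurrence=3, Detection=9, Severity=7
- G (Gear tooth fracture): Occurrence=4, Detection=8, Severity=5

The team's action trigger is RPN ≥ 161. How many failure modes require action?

RPN = Severity × Occurrence × Detection:
  A: 2 × 5 × 4 = 40
  B: 4 × 3 × 10 = 120
  C: 9 × 7 × 8 = 504
  D: 1 × 9 × 7 = 63
  E: 10 × 5 × 2 = 100
  F: 7 × 3 × 9 = 189
  G: 5 × 4 × 8 = 160
Modes with RPN ≥ 161: C (504), F (189) → 2.

2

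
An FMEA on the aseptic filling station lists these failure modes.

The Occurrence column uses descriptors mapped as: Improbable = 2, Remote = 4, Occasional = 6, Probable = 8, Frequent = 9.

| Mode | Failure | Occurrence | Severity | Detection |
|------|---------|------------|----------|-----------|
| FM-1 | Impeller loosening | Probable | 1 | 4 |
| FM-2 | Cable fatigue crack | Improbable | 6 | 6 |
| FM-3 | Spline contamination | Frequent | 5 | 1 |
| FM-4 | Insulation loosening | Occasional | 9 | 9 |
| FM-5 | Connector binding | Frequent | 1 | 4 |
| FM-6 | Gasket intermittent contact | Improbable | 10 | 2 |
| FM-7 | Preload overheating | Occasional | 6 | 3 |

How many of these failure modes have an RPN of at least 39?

5

RPN = Severity × Occurrence × Detection:
  FM-1: 1 × 8 × 4 = 32
  FM-2: 6 × 2 × 6 = 72
  FM-3: 5 × 9 × 1 = 45
  FM-4: 9 × 6 × 9 = 486
  FM-5: 1 × 9 × 4 = 36
  FM-6: 10 × 2 × 2 = 40
  FM-7: 6 × 6 × 3 = 108
Modes with RPN ≥ 39: FM-2 (72), FM-3 (45), FM-4 (486), FM-6 (40), FM-7 (108) → 5.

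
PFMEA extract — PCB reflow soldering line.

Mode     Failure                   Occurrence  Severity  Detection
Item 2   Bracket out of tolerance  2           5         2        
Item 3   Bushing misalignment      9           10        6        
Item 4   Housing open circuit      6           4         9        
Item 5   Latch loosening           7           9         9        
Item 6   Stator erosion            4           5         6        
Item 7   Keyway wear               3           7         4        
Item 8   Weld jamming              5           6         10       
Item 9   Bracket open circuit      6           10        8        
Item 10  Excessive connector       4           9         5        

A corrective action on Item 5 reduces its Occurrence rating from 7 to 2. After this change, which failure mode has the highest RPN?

RPN = Severity × Occurrence × Detection:
  Item 2: 5 × 2 × 2 = 20
  Item 3: 10 × 9 × 6 = 540
  Item 4: 4 × 6 × 9 = 216
  Item 5: 9 × 7 × 9 = 567
  Item 6: 5 × 4 × 6 = 120
  Item 7: 7 × 3 × 4 = 84
  Item 8: 6 × 5 × 10 = 300
  Item 9: 10 × 6 × 8 = 480
  Item 10: 9 × 4 × 5 = 180
After action: Item 5 → 9 × 2 × 9 = 162.
Revised RPNs: Item 3=540, Item 9=480, Item 8=300, Item 4=216, Item 10=180, Item 5=162, Item 6=120, Item 7=84, Item 2=20.
Highest is now Item 3 (540).

Item 3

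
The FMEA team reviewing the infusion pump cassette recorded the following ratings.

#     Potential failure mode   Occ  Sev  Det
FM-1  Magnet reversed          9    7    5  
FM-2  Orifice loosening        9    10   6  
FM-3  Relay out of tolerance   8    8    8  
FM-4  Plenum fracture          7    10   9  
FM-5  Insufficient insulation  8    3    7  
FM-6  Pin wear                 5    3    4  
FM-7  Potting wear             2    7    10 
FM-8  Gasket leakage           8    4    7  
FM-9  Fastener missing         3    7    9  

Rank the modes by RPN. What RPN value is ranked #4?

315

RPN = Severity × Occurrence × Detection:
  FM-1: 7 × 9 × 5 = 315
  FM-2: 10 × 9 × 6 = 540
  FM-3: 8 × 8 × 8 = 512
  FM-4: 10 × 7 × 9 = 630
  FM-5: 3 × 8 × 7 = 168
  FM-6: 3 × 5 × 4 = 60
  FM-7: 7 × 2 × 10 = 140
  FM-8: 4 × 8 × 7 = 224
  FM-9: 7 × 3 × 9 = 189
Sorted descending: 630, 540, 512, 315, 224, 189, 168, 140, 60.
The fourth-highest RPN is 315 (FM-1).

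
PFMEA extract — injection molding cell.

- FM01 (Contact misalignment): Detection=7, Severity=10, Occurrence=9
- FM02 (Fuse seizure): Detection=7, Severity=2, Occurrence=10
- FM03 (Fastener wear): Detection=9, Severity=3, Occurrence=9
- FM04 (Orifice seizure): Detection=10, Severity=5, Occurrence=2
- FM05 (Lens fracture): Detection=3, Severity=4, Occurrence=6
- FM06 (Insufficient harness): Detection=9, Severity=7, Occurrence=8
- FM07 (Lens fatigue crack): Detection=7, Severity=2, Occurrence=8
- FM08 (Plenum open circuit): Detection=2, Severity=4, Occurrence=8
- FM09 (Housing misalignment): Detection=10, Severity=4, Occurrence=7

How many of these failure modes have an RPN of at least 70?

RPN = Severity × Occurrence × Detection:
  FM01: 10 × 9 × 7 = 630
  FM02: 2 × 10 × 7 = 140
  FM03: 3 × 9 × 9 = 243
  FM04: 5 × 2 × 10 = 100
  FM05: 4 × 6 × 3 = 72
  FM06: 7 × 8 × 9 = 504
  FM07: 2 × 8 × 7 = 112
  FM08: 4 × 8 × 2 = 64
  FM09: 4 × 7 × 10 = 280
Modes with RPN ≥ 70: FM01 (630), FM02 (140), FM03 (243), FM04 (100), FM05 (72), FM06 (504), FM07 (112), FM09 (280) → 8.

8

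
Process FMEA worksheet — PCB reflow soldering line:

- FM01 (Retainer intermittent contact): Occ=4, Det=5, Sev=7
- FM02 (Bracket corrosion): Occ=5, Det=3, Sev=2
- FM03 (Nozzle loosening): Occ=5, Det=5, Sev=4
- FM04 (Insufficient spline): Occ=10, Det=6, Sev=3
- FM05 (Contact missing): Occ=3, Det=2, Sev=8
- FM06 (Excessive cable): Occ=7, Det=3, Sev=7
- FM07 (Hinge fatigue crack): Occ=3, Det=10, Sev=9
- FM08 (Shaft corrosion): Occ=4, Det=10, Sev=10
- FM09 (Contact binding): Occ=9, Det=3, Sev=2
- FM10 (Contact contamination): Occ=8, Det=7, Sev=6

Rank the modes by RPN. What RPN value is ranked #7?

100

RPN = Severity × Occurrence × Detection:
  FM01: 7 × 4 × 5 = 140
  FM02: 2 × 5 × 3 = 30
  FM03: 4 × 5 × 5 = 100
  FM04: 3 × 10 × 6 = 180
  FM05: 8 × 3 × 2 = 48
  FM06: 7 × 7 × 3 = 147
  FM07: 9 × 3 × 10 = 270
  FM08: 10 × 4 × 10 = 400
  FM09: 2 × 9 × 3 = 54
  FM10: 6 × 8 × 7 = 336
Sorted descending: 400, 336, 270, 180, 147, 140, 100, 54, 48, 30.
The seventh-highest RPN is 100 (FM03).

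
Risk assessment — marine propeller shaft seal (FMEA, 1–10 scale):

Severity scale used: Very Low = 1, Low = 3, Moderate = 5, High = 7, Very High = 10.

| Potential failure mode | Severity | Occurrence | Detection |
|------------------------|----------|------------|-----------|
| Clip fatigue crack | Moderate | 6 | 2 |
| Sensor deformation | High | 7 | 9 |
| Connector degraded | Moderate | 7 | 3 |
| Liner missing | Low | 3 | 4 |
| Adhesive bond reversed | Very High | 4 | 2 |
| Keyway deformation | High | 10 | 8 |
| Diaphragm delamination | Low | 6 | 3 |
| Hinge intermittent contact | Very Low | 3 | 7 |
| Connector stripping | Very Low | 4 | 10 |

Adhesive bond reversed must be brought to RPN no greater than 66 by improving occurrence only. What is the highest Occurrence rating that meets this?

3

Adhesive bond reversed: S=10, O=4, D=2 → current RPN = 80.
Fixed product = 20. Need 20 × O ≤ 66, so O ≤ 66/20 = 3.30.
Maximum integer Occurrence rating = 3 (gives RPN 60; O=4 would give 80 > 66).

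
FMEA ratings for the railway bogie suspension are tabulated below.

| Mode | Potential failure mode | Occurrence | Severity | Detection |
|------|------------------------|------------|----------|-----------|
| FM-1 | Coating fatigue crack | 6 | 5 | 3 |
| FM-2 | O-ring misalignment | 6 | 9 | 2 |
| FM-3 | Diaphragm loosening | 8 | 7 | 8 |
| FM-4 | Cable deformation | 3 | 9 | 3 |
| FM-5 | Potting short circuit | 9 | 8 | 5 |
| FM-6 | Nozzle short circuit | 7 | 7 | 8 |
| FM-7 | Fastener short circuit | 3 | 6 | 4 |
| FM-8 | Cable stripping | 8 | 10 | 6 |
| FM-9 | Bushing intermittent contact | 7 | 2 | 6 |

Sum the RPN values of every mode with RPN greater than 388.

1320

RPN = Severity × Occurrence × Detection:
  FM-1: 5 × 6 × 3 = 90
  FM-2: 9 × 6 × 2 = 108
  FM-3: 7 × 8 × 8 = 448
  FM-4: 9 × 3 × 3 = 81
  FM-5: 8 × 9 × 5 = 360
  FM-6: 7 × 7 × 8 = 392
  FM-7: 6 × 3 × 4 = 72
  FM-8: 10 × 8 × 6 = 480
  FM-9: 2 × 7 × 6 = 84
RPN > 388: FM-3 (448), FM-6 (392), FM-8 (480).
Sum: 448 + 392 + 480 = 1320.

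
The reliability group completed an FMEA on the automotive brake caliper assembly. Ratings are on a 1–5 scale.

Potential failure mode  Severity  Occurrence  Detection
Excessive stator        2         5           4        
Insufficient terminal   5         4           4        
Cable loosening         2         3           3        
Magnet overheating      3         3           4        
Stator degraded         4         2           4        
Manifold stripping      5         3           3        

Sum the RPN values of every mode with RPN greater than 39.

RPN = Severity × Occurrence × Detection:
  Excessive stator: 2 × 5 × 4 = 40
  Insufficient terminal: 5 × 4 × 4 = 80
  Cable loosening: 2 × 3 × 3 = 18
  Magnet overheating: 3 × 3 × 4 = 36
  Stator degraded: 4 × 2 × 4 = 32
  Manifold stripping: 5 × 3 × 3 = 45
RPN > 39: Excessive stator (40), Insufficient terminal (80), Manifold stripping (45).
Sum: 40 + 80 + 45 = 165.

165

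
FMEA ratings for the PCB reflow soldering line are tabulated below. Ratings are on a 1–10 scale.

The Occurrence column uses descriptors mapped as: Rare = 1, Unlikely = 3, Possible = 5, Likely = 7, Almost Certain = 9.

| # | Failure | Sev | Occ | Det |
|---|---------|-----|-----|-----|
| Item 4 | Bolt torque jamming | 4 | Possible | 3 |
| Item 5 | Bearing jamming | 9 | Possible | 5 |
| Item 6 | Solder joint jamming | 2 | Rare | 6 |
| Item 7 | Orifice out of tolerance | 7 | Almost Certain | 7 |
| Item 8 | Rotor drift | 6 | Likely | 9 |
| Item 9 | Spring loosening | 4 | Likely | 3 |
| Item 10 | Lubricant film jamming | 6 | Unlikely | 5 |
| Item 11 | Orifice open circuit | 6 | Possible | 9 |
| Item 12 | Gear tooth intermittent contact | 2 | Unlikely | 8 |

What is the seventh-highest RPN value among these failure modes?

RPN = Severity × Occurrence × Detection:
  Item 4: 4 × 5 × 3 = 60
  Item 5: 9 × 5 × 5 = 225
  Item 6: 2 × 1 × 6 = 12
  Item 7: 7 × 9 × 7 = 441
  Item 8: 6 × 7 × 9 = 378
  Item 9: 4 × 7 × 3 = 84
  Item 10: 6 × 3 × 5 = 90
  Item 11: 6 × 5 × 9 = 270
  Item 12: 2 × 3 × 8 = 48
Sorted descending: 441, 378, 270, 225, 90, 84, 60, 48, 12.
The seventh-highest RPN is 60 (Item 4).

60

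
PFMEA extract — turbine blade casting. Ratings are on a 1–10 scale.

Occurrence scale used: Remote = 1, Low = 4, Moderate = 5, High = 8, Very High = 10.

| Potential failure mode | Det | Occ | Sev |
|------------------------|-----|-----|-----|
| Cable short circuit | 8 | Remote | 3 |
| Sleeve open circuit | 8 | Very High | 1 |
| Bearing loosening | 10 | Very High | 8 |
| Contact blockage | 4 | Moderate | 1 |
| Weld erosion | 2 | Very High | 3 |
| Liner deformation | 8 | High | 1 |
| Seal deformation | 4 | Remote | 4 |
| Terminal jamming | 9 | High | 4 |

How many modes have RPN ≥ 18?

RPN = Severity × Occurrence × Detection:
  Cable short circuit: 3 × 1 × 8 = 24
  Sleeve open circuit: 1 × 10 × 8 = 80
  Bearing loosening: 8 × 10 × 10 = 800
  Contact blockage: 1 × 5 × 4 = 20
  Weld erosion: 3 × 10 × 2 = 60
  Liner deformation: 1 × 8 × 8 = 64
  Seal deformation: 4 × 1 × 4 = 16
  Terminal jamming: 4 × 8 × 9 = 288
Modes with RPN ≥ 18: Cable short circuit (24), Sleeve open circuit (80), Bearing loosening (800), Contact blockage (20), Weld erosion (60), Liner deformation (64), Terminal jamming (288) → 7.

7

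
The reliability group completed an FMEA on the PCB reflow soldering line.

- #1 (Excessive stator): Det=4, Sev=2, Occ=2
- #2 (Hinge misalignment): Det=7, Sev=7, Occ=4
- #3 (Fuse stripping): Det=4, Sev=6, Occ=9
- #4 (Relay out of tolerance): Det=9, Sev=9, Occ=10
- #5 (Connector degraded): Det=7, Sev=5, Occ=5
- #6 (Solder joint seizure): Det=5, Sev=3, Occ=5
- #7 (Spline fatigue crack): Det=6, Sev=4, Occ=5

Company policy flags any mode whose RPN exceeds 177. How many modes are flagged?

3

RPN = Severity × Occurrence × Detection:
  #1: 2 × 2 × 4 = 16
  #2: 7 × 4 × 7 = 196
  #3: 6 × 9 × 4 = 216
  #4: 9 × 10 × 9 = 810
  #5: 5 × 5 × 7 = 175
  #6: 3 × 5 × 5 = 75
  #7: 4 × 5 × 6 = 120
Modes with RPN > 177: #2 (196), #3 (216), #4 (810) → 3.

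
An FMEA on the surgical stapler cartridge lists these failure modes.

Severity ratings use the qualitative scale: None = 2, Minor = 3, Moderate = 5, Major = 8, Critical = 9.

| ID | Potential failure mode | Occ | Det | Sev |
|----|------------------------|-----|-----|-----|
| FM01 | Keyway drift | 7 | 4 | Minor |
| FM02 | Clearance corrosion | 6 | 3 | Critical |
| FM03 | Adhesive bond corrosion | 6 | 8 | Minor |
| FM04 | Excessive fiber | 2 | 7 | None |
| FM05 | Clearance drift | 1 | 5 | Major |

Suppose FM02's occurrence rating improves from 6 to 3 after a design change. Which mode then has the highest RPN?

FM03

RPN = Severity × Occurrence × Detection:
  FM01: 3 × 7 × 4 = 84
  FM02: 9 × 6 × 3 = 162
  FM03: 3 × 6 × 8 = 144
  FM04: 2 × 2 × 7 = 28
  FM05: 8 × 1 × 5 = 40
After action: FM02 → 9 × 3 × 3 = 81.
Revised RPNs: FM03=144, FM01=84, FM02=81, FM05=40, FM04=28.
Highest is now FM03 (144).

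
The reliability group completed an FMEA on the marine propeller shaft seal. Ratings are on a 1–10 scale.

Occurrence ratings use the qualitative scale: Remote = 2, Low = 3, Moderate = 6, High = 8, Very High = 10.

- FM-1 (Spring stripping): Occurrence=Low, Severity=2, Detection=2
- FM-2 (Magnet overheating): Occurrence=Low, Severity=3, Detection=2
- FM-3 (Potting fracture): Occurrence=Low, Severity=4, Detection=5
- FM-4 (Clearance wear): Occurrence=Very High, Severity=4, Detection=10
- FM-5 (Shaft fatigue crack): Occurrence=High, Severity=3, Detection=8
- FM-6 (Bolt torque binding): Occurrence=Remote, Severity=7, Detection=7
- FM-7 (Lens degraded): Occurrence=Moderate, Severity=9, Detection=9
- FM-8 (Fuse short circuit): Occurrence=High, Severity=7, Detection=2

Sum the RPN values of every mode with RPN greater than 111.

RPN = Severity × Occurrence × Detection:
  FM-1: 2 × 3 × 2 = 12
  FM-2: 3 × 3 × 2 = 18
  FM-3: 4 × 3 × 5 = 60
  FM-4: 4 × 10 × 10 = 400
  FM-5: 3 × 8 × 8 = 192
  FM-6: 7 × 2 × 7 = 98
  FM-7: 9 × 6 × 9 = 486
  FM-8: 7 × 8 × 2 = 112
RPN > 111: FM-4 (400), FM-5 (192), FM-7 (486), FM-8 (112).
Sum: 400 + 192 + 486 + 112 = 1190.

1190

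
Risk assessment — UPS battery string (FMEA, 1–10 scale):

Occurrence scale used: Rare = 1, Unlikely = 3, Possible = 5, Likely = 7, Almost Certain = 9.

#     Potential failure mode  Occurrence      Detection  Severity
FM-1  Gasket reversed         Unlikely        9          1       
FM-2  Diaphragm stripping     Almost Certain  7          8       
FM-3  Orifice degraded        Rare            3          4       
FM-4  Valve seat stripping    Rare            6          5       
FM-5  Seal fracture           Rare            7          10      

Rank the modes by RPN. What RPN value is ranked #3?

RPN = Severity × Occurrence × Detection:
  FM-1: 1 × 3 × 9 = 27
  FM-2: 8 × 9 × 7 = 504
  FM-3: 4 × 1 × 3 = 12
  FM-4: 5 × 1 × 6 = 30
  FM-5: 10 × 1 × 7 = 70
Sorted descending: 504, 70, 30, 27, 12.
The third-highest RPN is 30 (FM-4).

30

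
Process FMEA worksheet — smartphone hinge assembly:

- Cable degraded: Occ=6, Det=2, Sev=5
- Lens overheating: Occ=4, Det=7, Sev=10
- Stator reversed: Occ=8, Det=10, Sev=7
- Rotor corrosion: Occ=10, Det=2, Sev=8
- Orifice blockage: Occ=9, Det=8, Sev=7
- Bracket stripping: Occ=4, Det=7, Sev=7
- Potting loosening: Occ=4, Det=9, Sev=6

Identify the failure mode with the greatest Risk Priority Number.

Stator reversed

RPN = Severity × Occurrence × Detection:
  Cable degraded: 5 × 6 × 2 = 60
  Lens overheating: 10 × 4 × 7 = 280
  Stator reversed: 7 × 8 × 10 = 560
  Rotor corrosion: 8 × 10 × 2 = 160
  Orifice blockage: 7 × 9 × 8 = 504
  Bracket stripping: 7 × 4 × 7 = 196
  Potting loosening: 6 × 4 × 9 = 216
Highest RPN is 560 → Stator reversed.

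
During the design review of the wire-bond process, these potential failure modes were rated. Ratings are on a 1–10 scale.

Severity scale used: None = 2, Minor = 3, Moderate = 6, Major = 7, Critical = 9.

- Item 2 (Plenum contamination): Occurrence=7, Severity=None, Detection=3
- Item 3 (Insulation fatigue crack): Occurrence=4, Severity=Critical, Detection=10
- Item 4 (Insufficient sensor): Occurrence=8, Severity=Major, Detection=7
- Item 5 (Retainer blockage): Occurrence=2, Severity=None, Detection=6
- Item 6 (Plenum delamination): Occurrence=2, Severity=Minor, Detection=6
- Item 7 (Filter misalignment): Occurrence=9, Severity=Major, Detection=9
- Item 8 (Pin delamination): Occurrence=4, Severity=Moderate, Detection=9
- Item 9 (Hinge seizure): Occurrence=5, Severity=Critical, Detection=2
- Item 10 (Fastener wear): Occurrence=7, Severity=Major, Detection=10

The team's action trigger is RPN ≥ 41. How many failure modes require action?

7

RPN = Severity × Occurrence × Detection:
  Item 2: 2 × 7 × 3 = 42
  Item 3: 9 × 4 × 10 = 360
  Item 4: 7 × 8 × 7 = 392
  Item 5: 2 × 2 × 6 = 24
  Item 6: 3 × 2 × 6 = 36
  Item 7: 7 × 9 × 9 = 567
  Item 8: 6 × 4 × 9 = 216
  Item 9: 9 × 5 × 2 = 90
  Item 10: 7 × 7 × 10 = 490
Modes with RPN ≥ 41: Item 2 (42), Item 3 (360), Item 4 (392), Item 7 (567), Item 8 (216), Item 9 (90), Item 10 (490) → 7.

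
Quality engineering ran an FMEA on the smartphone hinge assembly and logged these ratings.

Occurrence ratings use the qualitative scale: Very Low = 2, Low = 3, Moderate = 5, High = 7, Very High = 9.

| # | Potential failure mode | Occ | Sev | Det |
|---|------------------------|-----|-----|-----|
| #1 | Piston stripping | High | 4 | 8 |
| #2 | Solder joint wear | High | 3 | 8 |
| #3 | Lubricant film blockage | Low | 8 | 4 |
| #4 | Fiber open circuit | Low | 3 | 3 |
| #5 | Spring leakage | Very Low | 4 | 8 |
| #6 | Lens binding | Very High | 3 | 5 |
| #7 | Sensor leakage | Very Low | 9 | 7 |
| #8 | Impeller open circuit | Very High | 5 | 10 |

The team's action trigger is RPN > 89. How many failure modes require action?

RPN = Severity × Occurrence × Detection:
  #1: 4 × 7 × 8 = 224
  #2: 3 × 7 × 8 = 168
  #3: 8 × 3 × 4 = 96
  #4: 3 × 3 × 3 = 27
  #5: 4 × 2 × 8 = 64
  #6: 3 × 9 × 5 = 135
  #7: 9 × 2 × 7 = 126
  #8: 5 × 9 × 10 = 450
Modes with RPN > 89: #1 (224), #2 (168), #3 (96), #6 (135), #7 (126), #8 (450) → 6.

6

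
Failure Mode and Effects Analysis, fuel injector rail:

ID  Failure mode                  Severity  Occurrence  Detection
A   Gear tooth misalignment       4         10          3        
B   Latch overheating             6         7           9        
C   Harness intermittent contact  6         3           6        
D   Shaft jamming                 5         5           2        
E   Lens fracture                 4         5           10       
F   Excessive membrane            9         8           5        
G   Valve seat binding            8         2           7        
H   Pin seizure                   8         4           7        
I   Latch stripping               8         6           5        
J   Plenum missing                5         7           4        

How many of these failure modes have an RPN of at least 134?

6

RPN = Severity × Occurrence × Detection:
  A: 4 × 10 × 3 = 120
  B: 6 × 7 × 9 = 378
  C: 6 × 3 × 6 = 108
  D: 5 × 5 × 2 = 50
  E: 4 × 5 × 10 = 200
  F: 9 × 8 × 5 = 360
  G: 8 × 2 × 7 = 112
  H: 8 × 4 × 7 = 224
  I: 8 × 6 × 5 = 240
  J: 5 × 7 × 4 = 140
Modes with RPN ≥ 134: B (378), E (200), F (360), H (224), I (240), J (140) → 6.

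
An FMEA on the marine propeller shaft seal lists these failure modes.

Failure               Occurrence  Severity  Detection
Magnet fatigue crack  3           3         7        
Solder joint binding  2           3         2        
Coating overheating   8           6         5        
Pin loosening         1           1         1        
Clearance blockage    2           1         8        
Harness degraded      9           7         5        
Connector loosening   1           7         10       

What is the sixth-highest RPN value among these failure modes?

12

RPN = Severity × Occurrence × Detection:
  Magnet fatigue crack: 3 × 3 × 7 = 63
  Solder joint binding: 3 × 2 × 2 = 12
  Coating overheating: 6 × 8 × 5 = 240
  Pin loosening: 1 × 1 × 1 = 1
  Clearance blockage: 1 × 2 × 8 = 16
  Harness degraded: 7 × 9 × 5 = 315
  Connector loosening: 7 × 1 × 10 = 70
Sorted descending: 315, 240, 70, 63, 16, 12, 1.
The sixth-highest RPN is 12 (Solder joint binding).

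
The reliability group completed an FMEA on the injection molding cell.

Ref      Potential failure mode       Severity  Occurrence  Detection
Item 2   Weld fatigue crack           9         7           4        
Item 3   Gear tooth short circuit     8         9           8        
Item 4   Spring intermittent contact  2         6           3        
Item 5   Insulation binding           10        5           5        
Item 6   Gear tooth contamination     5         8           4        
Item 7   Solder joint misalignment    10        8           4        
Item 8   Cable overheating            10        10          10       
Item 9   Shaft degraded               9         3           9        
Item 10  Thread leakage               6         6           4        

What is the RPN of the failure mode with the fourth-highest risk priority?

252

RPN = Severity × Occurrence × Detection:
  Item 2: 9 × 7 × 4 = 252
  Item 3: 8 × 9 × 8 = 576
  Item 4: 2 × 6 × 3 = 36
  Item 5: 10 × 5 × 5 = 250
  Item 6: 5 × 8 × 4 = 160
  Item 7: 10 × 8 × 4 = 320
  Item 8: 10 × 10 × 10 = 1000
  Item 9: 9 × 3 × 9 = 243
  Item 10: 6 × 6 × 4 = 144
Sorted descending: 1000, 576, 320, 252, 250, 243, 160, 144, 36.
The fourth-highest RPN is 252 (Item 2).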